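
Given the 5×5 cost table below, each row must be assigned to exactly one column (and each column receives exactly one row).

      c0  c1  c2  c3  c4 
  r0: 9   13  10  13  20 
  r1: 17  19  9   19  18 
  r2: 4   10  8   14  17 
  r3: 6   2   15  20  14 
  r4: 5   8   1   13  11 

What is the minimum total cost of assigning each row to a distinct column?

optimal assignment: row0→col3 (cost 13), row1→col4 (cost 18), row2→col0 (cost 4), row3→col1 (cost 2), row4→col2 (cost 1)
total = 13 + 18 + 4 + 2 + 1 = 38

Minimum assignment cost: 38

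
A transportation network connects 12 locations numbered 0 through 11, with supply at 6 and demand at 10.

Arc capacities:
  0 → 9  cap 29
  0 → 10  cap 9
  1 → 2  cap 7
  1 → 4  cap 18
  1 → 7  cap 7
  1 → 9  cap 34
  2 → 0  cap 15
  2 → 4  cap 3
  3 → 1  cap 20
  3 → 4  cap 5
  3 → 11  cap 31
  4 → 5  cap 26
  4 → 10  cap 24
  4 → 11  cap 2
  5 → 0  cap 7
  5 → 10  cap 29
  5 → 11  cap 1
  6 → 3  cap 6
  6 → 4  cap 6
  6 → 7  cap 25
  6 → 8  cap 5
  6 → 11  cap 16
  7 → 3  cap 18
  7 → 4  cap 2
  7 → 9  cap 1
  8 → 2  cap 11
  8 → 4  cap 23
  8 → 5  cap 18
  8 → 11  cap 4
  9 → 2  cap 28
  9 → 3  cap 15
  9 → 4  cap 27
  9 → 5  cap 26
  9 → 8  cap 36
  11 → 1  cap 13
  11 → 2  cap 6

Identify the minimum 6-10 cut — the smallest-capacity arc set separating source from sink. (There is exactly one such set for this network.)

Min-cut arcs: {(6,3), (6,4), (6,8), (6,11), (7,3), (7,4), (7,9)} (total capacity 54)

augment #1: 6→4→10 push 6
augment #2: 6→3→4→10 push 5
augment #3: 6→7→4→10 push 2
augment #4: 6→8→4→10 push 5
augment #5: 6→3→1→4→10 push 1
augment #6: 6→7→9→4→10 push 1
augment #7: 6→11→1→4→10 push 4
augment #8: 6→11→2→0→10 push 6
augment #9: 6→11→1→2→0→10 push 3
augment #10: 6→11→1→4→5→10 push 3
augment #11: 6→7→3→1→4→5→10 push 10
augment #12: 6→7→3→1→9→5→10 push 8
max flow = 54; residual-reachable set from 6 gives S-side
cut edges (S→T): {(6,3), (6,4), (6,8), (6,11), (7,3), (7,4), (7,9)} total cap 54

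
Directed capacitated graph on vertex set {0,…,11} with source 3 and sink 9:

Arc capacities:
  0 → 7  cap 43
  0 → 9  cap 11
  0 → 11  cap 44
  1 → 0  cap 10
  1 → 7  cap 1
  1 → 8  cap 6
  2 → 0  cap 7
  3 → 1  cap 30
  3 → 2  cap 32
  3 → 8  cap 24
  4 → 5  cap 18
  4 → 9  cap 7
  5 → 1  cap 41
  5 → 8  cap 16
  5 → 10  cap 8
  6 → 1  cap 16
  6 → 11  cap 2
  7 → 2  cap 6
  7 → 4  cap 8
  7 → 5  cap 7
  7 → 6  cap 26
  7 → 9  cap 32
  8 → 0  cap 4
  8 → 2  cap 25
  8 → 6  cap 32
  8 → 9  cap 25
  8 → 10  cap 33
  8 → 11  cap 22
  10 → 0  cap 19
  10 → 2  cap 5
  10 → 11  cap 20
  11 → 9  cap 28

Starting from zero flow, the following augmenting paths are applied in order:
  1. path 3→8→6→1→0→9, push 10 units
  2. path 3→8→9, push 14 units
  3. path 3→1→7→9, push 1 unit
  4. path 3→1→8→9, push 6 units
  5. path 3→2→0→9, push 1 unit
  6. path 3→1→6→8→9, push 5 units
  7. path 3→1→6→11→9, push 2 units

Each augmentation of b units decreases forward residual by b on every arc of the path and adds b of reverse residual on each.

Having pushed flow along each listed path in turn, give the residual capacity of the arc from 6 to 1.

after path 1 (3→8→6→1→0→9, push 10): res(6,1)=6
after path 2 (3→8→9, push 14): res(6,1)=6
after path 3 (3→1→7→9, push 1): res(6,1)=6
after path 4 (3→1→8→9, push 6): res(6,1)=6
after path 5 (3→2→0→9, push 1): res(6,1)=6
after path 6 (3→1→6→8→9, push 5): res(6,1)=11
after path 7 (3→1→6→11→9, push 2): res(6,1)=13

Residual capacity of (6,1): 13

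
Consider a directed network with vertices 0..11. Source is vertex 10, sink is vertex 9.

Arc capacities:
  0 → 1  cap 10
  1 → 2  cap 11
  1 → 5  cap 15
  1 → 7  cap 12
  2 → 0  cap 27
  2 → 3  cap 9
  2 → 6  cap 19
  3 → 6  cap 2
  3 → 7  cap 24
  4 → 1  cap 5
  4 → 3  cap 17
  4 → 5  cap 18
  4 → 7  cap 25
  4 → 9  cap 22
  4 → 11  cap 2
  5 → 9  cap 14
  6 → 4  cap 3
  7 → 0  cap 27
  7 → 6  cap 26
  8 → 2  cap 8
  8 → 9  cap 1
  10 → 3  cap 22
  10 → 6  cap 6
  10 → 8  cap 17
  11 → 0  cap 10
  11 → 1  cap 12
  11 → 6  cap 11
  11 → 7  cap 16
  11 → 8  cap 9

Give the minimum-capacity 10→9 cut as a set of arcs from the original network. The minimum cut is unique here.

augment #1: 10→8→9 push 1
augment #2: 10→6→4→9 push 3
augment #3: 10→3→7→0→1→5→9 push 10
max flow = 14; residual-reachable set from 10 gives S-side
cut edges (S→T): {(0,1), (6,4), (8,9)} total cap 14

Min-cut arcs: {(0,1), (6,4), (8,9)} (total capacity 14)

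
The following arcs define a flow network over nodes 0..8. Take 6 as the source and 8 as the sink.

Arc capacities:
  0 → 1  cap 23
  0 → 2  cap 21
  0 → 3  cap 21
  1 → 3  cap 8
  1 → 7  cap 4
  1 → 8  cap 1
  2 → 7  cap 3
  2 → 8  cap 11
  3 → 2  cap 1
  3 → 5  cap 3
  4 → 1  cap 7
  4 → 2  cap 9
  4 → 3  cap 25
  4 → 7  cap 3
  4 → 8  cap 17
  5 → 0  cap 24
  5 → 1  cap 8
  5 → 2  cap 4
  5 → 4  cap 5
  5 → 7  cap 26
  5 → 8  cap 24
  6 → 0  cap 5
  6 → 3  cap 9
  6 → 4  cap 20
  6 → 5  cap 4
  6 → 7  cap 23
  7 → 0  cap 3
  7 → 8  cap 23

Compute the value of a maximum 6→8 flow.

Maximum flow value: 56

augment #1: 6→4→8 bottleneck 17, total now 17
augment #2: 6→5→8 bottleneck 4, total now 21
augment #3: 6→7→8 bottleneck 23, total now 44
augment #4: 6→0→1→8 bottleneck 1, total now 45
augment #5: 6→0→2→8 bottleneck 4, total now 49
augment #6: 6→3→2→8 bottleneck 1, total now 50
augment #7: 6→3→5→8 bottleneck 3, total now 53
augment #8: 6→4→2→8 bottleneck 3, total now 56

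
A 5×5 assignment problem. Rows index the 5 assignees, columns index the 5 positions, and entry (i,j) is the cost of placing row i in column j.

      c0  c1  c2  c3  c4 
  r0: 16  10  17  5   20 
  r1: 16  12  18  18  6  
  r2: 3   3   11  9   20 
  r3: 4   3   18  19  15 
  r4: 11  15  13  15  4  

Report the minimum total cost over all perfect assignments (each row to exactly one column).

Minimum assignment cost: 30

optimal assignment: row0→col3 (cost 5), row1→col4 (cost 6), row2→col0 (cost 3), row3→col1 (cost 3), row4→col2 (cost 13)
total = 5 + 6 + 3 + 3 + 13 = 30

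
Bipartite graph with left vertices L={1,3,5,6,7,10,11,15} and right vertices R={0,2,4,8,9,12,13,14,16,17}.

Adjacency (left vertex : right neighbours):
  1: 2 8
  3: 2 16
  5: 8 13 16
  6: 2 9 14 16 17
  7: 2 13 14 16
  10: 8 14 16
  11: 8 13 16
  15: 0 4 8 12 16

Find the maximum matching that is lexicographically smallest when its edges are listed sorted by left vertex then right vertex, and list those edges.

|M| = 7 (so the lex-smallest maximum matching has 7 edges)
process left vertices in ascending order; for each, take the smallest-labelled available neighbour that still permits 7 edges overall, or leave it unmatched if none does
lex-smallest matching: {1-2, 3-16, 5-8, 6-9, 7-13, 10-14, 15-0}

Lex-smallest maximum matching: {(1,2), (3,16), (5,8), (6,9), (7,13), (10,14), (15,0)}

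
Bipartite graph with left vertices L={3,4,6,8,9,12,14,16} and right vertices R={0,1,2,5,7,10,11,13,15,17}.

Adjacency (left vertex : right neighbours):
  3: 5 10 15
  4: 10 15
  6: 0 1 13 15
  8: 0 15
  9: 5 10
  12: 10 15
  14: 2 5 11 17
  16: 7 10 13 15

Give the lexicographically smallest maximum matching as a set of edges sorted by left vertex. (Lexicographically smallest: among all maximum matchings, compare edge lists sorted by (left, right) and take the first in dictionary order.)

|M| = 7 (so the lex-smallest maximum matching has 7 edges)
process left vertices in ascending order; for each, take the smallest-labelled available neighbour that still permits 7 edges overall, or leave it unmatched if none does
lex-smallest matching: {3-5, 4-10, 6-1, 8-0, 12-15, 14-2, 16-7}

Lex-smallest maximum matching: {(3,5), (4,10), (6,1), (8,0), (12,15), (14,2), (16,7)}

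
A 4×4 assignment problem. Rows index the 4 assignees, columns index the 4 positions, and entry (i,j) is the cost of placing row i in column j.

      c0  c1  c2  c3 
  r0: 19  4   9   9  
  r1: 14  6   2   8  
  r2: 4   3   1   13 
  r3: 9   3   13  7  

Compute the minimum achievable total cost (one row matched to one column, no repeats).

Minimum assignment cost: 17

optimal assignment: row0→col1 (cost 4), row1→col2 (cost 2), row2→col0 (cost 4), row3→col3 (cost 7)
total = 4 + 2 + 4 + 7 = 17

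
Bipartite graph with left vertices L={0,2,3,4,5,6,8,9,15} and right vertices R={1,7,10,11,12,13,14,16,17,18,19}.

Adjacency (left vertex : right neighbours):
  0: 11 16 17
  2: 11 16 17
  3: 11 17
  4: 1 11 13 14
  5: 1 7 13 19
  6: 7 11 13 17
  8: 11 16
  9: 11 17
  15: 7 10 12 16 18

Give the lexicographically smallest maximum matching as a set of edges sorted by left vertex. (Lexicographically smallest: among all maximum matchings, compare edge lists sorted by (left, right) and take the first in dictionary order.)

Lex-smallest maximum matching: {(0,11), (2,16), (3,17), (4,1), (5,7), (6,13), (15,10)}

|M| = 7 (so the lex-smallest maximum matching has 7 edges)
process left vertices in ascending order; for each, take the smallest-labelled available neighbour that still permits 7 edges overall, or leave it unmatched if none does
lex-smallest matching: {0-11, 2-16, 3-17, 4-1, 5-7, 6-13, 15-10}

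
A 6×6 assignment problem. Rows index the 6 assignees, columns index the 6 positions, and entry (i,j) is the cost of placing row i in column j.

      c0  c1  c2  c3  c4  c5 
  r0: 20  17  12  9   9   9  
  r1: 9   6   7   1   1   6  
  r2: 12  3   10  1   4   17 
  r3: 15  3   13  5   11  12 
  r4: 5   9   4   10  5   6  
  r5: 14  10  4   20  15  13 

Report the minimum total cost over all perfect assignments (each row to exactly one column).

Minimum assignment cost: 23

optimal assignment: row0→col5 (cost 9), row1→col4 (cost 1), row2→col3 (cost 1), row3→col1 (cost 3), row4→col0 (cost 5), row5→col2 (cost 4)
total = 9 + 1 + 1 + 3 + 5 + 4 = 23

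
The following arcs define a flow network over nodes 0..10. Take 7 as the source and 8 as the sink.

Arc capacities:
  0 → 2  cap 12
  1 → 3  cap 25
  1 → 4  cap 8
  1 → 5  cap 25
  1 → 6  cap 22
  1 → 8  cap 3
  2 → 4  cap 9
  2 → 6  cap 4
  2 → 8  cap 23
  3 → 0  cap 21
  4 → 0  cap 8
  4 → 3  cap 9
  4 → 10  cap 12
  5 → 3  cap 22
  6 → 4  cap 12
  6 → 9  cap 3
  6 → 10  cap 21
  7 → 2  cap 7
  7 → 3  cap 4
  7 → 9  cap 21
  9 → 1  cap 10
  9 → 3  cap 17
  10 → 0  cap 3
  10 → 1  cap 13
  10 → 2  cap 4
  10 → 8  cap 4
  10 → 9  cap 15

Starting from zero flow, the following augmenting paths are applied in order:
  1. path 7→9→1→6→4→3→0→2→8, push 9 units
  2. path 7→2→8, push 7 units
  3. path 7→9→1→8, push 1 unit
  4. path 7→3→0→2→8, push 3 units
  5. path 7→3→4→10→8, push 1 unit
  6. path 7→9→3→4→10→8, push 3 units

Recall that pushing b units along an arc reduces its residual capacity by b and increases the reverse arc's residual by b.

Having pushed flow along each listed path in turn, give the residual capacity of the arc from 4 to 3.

Residual capacity of (4,3): 4

after path 1 (7→9→1→6→4→3→0→2→8, push 9): res(4,3)=0
after path 2 (7→2→8, push 7): res(4,3)=0
after path 3 (7→9→1→8, push 1): res(4,3)=0
after path 4 (7→3→0→2→8, push 3): res(4,3)=0
after path 5 (7→3→4→10→8, push 1): res(4,3)=1
after path 6 (7→9→3→4→10→8, push 3): res(4,3)=4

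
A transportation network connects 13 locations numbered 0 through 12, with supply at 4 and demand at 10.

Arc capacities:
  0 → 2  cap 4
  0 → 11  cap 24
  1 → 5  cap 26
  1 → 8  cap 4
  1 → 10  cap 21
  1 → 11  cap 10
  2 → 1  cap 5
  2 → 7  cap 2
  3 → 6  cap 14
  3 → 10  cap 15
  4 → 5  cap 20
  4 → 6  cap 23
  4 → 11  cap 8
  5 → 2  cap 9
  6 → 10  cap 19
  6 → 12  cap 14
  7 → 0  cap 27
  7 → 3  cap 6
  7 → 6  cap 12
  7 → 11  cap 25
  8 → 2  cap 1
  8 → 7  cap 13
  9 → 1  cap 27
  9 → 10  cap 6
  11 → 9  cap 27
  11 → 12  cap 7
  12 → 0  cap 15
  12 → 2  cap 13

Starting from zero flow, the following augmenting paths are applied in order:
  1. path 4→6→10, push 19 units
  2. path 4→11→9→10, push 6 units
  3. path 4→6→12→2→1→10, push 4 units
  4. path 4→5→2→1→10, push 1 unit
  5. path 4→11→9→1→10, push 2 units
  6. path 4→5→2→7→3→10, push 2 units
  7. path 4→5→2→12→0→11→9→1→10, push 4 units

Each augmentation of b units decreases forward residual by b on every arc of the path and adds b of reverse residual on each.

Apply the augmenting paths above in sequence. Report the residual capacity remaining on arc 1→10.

after path 1 (4→6→10, push 19): res(1,10)=21
after path 2 (4→11→9→10, push 6): res(1,10)=21
after path 3 (4→6→12→2→1→10, push 4): res(1,10)=17
after path 4 (4→5→2→1→10, push 1): res(1,10)=16
after path 5 (4→11→9→1→10, push 2): res(1,10)=14
after path 6 (4→5→2→7→3→10, push 2): res(1,10)=14
after path 7 (4→5→2→12→0→11→9→1→10, push 4): res(1,10)=10

Residual capacity of (1,10): 10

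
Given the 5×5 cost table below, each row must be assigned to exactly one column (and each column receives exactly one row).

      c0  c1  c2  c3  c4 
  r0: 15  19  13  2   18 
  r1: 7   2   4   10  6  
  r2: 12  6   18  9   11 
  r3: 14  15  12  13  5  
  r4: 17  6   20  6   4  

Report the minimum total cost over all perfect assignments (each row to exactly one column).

Minimum assignment cost: 29

optimal assignment: row0→col3 (cost 2), row1→col2 (cost 4), row2→col0 (cost 12), row3→col4 (cost 5), row4→col1 (cost 6)
total = 2 + 4 + 12 + 5 + 6 = 29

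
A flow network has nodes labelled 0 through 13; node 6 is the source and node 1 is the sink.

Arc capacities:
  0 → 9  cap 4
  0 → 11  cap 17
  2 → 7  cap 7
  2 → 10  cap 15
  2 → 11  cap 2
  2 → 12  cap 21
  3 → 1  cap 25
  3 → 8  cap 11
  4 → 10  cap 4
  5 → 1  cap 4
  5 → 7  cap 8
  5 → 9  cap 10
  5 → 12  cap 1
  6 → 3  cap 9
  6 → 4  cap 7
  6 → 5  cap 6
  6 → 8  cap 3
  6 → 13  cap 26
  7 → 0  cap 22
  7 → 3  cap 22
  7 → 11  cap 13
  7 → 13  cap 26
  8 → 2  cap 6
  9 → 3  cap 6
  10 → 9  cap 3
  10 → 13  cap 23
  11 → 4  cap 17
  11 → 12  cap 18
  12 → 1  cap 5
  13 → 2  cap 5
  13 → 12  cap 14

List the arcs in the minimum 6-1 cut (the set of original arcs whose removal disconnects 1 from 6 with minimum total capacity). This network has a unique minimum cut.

Min-cut arcs: {(2,7), (6,3), (6,5), (10,9), (12,1)} (total capacity 30)

augment #1: 6→3→1 push 9
augment #2: 6→5→1 push 4
augment #3: 6→5→12→1 push 1
augment #4: 6→13→12→1 push 4
augment #5: 6→5→7→3→1 push 1
augment #6: 6→4→10→9→3→1 push 3
augment #7: 6→8→2→7→3→1 push 3
augment #8: 6→13→2→7→3→1 push 4
augment #9: 6→13→12→5→7→3→1 push 1
max flow = 30; residual-reachable set from 6 gives S-side
cut edges (S→T): {(2,7), (6,3), (6,5), (10,9), (12,1)} total cap 30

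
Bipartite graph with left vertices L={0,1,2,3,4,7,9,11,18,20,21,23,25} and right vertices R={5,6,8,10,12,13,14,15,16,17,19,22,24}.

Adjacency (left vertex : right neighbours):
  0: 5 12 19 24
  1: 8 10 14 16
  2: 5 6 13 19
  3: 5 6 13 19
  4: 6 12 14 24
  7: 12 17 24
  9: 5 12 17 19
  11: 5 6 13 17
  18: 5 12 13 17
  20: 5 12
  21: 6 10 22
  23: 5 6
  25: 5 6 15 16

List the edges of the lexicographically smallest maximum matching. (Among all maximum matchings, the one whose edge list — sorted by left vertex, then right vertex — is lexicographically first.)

Lex-smallest maximum matching: {(0,5), (1,8), (2,6), (3,13), (4,14), (7,24), (9,19), (11,17), (18,12), (21,10), (25,15)}

|M| = 11 (so the lex-smallest maximum matching has 11 edges)
process left vertices in ascending order; for each, take the smallest-labelled available neighbour that still permits 11 edges overall, or leave it unmatched if none does
lex-smallest matching: {0-5, 1-8, 2-6, 3-13, 4-14, 7-24, 9-19, 11-17, 18-12, 21-10, 25-15}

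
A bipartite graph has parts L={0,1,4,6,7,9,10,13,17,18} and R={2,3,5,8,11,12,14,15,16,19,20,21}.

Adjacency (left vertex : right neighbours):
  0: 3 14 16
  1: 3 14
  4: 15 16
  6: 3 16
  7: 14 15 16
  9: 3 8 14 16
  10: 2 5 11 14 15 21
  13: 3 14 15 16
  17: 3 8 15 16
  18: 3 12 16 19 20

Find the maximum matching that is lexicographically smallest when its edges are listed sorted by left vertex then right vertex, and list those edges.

|M| = 7 (so the lex-smallest maximum matching has 7 edges)
process left vertices in ascending order; for each, take the smallest-labelled available neighbour that still permits 7 edges overall, or leave it unmatched if none does
lex-smallest matching: {0-3, 1-14, 4-15, 6-16, 9-8, 10-2, 18-12}

Lex-smallest maximum matching: {(0,3), (1,14), (4,15), (6,16), (9,8), (10,2), (18,12)}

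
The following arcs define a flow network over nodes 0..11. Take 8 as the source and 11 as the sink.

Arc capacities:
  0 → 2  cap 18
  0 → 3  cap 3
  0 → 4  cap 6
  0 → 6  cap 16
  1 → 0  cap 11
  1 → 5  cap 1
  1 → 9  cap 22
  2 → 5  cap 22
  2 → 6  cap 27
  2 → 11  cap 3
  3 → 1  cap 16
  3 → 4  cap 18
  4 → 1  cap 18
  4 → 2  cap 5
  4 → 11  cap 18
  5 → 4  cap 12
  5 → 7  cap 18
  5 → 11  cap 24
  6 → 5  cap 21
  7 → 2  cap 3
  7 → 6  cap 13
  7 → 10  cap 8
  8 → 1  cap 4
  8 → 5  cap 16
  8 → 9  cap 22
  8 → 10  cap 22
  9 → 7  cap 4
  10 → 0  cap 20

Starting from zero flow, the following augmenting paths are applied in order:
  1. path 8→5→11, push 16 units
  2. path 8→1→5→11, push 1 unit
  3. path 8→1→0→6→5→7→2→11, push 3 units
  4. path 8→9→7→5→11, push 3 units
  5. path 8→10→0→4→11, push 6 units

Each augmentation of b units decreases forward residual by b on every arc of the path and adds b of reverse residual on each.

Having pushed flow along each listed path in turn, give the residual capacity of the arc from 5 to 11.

Residual capacity of (5,11): 4

after path 1 (8→5→11, push 16): res(5,11)=8
after path 2 (8→1→5→11, push 1): res(5,11)=7
after path 3 (8→1→0→6→5→7→2→11, push 3): res(5,11)=7
after path 4 (8→9→7→5→11, push 3): res(5,11)=4
after path 5 (8→10→0→4→11, push 6): res(5,11)=4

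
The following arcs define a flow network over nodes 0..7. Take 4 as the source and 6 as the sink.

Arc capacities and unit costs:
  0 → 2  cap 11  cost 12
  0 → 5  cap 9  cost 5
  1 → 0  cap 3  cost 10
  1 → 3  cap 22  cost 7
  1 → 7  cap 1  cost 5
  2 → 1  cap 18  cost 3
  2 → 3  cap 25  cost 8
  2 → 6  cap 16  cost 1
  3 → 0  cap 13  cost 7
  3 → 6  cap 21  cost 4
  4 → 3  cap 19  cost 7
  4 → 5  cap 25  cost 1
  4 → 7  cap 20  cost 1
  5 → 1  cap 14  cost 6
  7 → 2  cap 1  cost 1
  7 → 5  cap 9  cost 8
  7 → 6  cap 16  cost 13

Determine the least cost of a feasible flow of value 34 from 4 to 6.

Minimum cost for 34 units: 408

shortest-cost path #1: 4→7→2→6 push 1 @ unit cost 3 (adds 3)
shortest-cost path #2: 4→3→6 push 19 @ unit cost 11 (adds 209)
shortest-cost path #3: 4→7→6 push 14 @ unit cost 14 (adds 196)
total cost = 408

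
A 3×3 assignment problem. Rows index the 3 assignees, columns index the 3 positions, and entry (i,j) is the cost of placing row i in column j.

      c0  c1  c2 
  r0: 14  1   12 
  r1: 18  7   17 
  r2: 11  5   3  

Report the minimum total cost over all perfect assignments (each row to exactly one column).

optimal assignment: row0→col1 (cost 1), row1→col0 (cost 18), row2→col2 (cost 3)
total = 1 + 18 + 3 = 22

Minimum assignment cost: 22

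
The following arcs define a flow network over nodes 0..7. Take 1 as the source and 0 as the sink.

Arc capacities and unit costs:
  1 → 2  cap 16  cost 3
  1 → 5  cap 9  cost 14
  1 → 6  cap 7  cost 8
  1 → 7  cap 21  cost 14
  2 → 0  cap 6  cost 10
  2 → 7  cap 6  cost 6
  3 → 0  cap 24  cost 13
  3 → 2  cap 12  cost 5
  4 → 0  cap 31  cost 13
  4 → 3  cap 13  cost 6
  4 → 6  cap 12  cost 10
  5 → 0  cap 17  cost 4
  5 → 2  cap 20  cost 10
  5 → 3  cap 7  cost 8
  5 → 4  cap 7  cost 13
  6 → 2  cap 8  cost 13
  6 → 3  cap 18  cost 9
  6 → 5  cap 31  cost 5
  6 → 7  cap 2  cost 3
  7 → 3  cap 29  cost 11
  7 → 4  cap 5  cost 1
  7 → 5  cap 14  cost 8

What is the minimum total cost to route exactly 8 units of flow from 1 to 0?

Minimum cost for 8 units: 112

shortest-cost path #1: 1→2→0 push 6 @ unit cost 13 (adds 78)
shortest-cost path #2: 1→6→5→0 push 2 @ unit cost 17 (adds 34)
total cost = 112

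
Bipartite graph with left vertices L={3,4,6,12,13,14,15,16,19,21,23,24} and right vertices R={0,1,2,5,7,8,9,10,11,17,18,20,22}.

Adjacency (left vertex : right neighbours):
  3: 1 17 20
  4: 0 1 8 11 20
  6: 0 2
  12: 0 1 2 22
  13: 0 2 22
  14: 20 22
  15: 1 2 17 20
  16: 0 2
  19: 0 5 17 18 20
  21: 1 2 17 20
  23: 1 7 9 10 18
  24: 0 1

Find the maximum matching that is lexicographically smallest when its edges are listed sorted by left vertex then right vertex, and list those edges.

|M| = 9 (so the lex-smallest maximum matching has 9 edges)
process left vertices in ascending order; for each, take the smallest-labelled available neighbour that still permits 9 edges overall, or leave it unmatched if none does
lex-smallest matching: {3-1, 4-8, 6-0, 12-2, 13-22, 14-20, 15-17, 19-5, 23-7}

Lex-smallest maximum matching: {(3,1), (4,8), (6,0), (12,2), (13,22), (14,20), (15,17), (19,5), (23,7)}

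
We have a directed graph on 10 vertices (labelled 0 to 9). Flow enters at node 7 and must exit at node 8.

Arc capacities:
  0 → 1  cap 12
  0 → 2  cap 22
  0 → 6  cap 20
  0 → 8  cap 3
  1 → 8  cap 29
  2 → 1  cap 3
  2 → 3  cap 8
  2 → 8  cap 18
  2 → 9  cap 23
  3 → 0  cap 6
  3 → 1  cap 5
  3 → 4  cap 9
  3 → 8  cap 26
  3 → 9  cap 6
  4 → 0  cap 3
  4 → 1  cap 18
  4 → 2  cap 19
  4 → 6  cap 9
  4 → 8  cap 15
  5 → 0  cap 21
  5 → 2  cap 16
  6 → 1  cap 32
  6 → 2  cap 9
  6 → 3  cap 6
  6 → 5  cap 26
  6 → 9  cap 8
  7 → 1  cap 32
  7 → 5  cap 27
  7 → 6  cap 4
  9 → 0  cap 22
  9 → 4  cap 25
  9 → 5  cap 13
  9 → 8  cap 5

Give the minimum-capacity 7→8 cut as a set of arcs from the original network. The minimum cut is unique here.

Min-cut arcs: {(1,8), (7,5), (7,6)} (total capacity 60)

augment #1: 7→1→8 push 29
augment #2: 7→5→0→8 push 3
augment #3: 7→5→2→8 push 16
augment #4: 7→6→2→8 push 2
augment #5: 7→6→3→8 push 2
augment #6: 7→5→0→2→3→8 push 8
max flow = 60; residual-reachable set from 7 gives S-side
cut edges (S→T): {(1,8), (7,5), (7,6)} total cap 60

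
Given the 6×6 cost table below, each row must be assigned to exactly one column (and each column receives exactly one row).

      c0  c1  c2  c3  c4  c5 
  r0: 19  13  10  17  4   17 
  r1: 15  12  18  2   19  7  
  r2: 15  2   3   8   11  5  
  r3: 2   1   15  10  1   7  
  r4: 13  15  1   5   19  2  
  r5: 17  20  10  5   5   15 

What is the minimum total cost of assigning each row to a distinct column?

optimal assignment: row0→col4 (cost 4), row1→col5 (cost 7), row2→col1 (cost 2), row3→col0 (cost 2), row4→col2 (cost 1), row5→col3 (cost 5)
total = 4 + 7 + 2 + 2 + 1 + 5 = 21

Minimum assignment cost: 21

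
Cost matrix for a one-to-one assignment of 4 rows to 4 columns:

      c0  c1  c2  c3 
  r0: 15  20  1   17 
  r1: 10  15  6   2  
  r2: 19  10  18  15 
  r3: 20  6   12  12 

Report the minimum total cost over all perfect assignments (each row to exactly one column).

optimal assignment: row0→col2 (cost 1), row1→col3 (cost 2), row2→col0 (cost 19), row3→col1 (cost 6)
total = 1 + 2 + 19 + 6 = 28

Minimum assignment cost: 28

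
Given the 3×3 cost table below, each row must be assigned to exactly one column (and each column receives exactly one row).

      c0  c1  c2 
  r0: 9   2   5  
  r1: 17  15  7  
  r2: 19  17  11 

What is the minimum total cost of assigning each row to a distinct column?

optimal assignment: row0→col1 (cost 2), row1→col2 (cost 7), row2→col0 (cost 19)
total = 2 + 7 + 19 = 28

Minimum assignment cost: 28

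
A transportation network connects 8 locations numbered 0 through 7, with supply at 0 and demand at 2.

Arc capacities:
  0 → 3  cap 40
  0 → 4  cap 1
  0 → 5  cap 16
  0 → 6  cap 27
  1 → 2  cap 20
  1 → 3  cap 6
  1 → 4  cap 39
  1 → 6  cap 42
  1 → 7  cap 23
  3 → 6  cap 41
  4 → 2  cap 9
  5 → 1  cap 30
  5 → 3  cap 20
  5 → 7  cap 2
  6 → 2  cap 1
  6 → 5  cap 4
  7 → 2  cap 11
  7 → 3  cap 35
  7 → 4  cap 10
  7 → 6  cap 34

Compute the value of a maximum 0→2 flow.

Maximum flow value: 22

augment #1: 0→4→2 bottleneck 1, total now 1
augment #2: 0→6→2 bottleneck 1, total now 2
augment #3: 0→5→1→2 bottleneck 16, total now 18
augment #4: 0→6→5→1→2 bottleneck 4, total now 22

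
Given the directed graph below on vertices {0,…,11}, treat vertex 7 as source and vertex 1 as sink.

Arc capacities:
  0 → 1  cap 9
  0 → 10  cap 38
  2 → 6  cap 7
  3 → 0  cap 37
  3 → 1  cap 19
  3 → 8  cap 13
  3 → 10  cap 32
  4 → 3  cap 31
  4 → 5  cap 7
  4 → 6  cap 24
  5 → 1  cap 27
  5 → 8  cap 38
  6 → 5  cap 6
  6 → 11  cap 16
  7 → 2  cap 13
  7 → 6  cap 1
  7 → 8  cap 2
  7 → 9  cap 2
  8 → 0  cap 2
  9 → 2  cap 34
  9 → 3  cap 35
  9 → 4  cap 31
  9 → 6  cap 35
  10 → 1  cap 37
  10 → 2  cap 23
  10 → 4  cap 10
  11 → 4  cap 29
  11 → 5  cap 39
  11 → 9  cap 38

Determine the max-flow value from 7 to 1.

augment #1: 7→6→5→1 bottleneck 1, total now 1
augment #2: 7→8→0→1 bottleneck 2, total now 3
augment #3: 7→9→3→1 bottleneck 2, total now 5
augment #4: 7→2→6→5→1 bottleneck 5, total now 10
augment #5: 7→2→6→11→5→1 bottleneck 2, total now 12

Maximum flow value: 12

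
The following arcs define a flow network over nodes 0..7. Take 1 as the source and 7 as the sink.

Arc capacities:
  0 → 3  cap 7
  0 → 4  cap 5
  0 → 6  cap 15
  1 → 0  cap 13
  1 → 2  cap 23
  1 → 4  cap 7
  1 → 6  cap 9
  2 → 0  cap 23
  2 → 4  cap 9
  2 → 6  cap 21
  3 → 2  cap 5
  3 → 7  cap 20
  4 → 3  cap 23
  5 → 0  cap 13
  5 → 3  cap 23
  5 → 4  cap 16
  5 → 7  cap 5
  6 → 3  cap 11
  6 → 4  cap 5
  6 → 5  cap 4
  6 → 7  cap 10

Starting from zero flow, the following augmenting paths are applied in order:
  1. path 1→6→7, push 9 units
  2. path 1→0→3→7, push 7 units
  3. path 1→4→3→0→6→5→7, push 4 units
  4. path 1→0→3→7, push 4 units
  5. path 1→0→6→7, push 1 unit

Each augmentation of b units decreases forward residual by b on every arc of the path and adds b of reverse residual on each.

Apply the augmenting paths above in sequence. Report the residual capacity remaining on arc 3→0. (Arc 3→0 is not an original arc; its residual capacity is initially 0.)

Residual capacity of (3,0): 7

after path 1 (1→6→7, push 9): res(3,0)=0
after path 2 (1→0→3→7, push 7): res(3,0)=7
after path 3 (1→4→3→0→6→5→7, push 4): res(3,0)=3
after path 4 (1→0→3→7, push 4): res(3,0)=7
after path 5 (1→0→6→7, push 1): res(3,0)=7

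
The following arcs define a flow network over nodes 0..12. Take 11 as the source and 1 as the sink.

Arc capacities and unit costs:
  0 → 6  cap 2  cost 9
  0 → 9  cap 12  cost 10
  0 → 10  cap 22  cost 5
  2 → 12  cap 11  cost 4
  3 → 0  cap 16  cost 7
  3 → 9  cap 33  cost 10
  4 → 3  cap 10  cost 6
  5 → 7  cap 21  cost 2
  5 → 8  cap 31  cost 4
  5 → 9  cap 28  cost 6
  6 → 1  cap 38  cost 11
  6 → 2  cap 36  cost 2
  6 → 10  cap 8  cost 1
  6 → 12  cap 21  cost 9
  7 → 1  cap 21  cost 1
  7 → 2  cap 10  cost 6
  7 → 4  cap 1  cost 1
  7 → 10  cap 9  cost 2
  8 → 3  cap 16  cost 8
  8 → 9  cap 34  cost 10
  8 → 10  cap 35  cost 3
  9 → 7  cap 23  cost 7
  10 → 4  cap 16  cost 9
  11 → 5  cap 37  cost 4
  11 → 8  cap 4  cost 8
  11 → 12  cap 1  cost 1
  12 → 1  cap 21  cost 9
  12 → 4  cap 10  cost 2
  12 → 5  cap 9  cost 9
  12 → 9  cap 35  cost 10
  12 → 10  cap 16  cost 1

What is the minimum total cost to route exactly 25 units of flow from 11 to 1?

shortest-cost path #1: 11→5→7→1 push 21 @ unit cost 7 (adds 147)
shortest-cost path #2: 11→12→1 push 1 @ unit cost 10 (adds 10)
shortest-cost path #3: 11→5→9→7→2→12→1 push 3 @ unit cost 36 (adds 108)
total cost = 265

Minimum cost for 25 units: 265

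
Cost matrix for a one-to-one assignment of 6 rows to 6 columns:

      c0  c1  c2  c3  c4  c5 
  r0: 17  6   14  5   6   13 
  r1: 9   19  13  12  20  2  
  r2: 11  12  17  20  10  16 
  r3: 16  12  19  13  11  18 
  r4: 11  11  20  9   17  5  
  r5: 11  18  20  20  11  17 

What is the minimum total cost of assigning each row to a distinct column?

Minimum assignment cost: 56

one of 2 optimal assignments: row0→col1 (cost 6), row1→col5 (cost 2), row2→col2 (cost 17), row3→col4 (cost 11), row4→col3 (cost 9), row5→col0 (cost 11)
total = 6 + 2 + 17 + 11 + 9 + 11 = 56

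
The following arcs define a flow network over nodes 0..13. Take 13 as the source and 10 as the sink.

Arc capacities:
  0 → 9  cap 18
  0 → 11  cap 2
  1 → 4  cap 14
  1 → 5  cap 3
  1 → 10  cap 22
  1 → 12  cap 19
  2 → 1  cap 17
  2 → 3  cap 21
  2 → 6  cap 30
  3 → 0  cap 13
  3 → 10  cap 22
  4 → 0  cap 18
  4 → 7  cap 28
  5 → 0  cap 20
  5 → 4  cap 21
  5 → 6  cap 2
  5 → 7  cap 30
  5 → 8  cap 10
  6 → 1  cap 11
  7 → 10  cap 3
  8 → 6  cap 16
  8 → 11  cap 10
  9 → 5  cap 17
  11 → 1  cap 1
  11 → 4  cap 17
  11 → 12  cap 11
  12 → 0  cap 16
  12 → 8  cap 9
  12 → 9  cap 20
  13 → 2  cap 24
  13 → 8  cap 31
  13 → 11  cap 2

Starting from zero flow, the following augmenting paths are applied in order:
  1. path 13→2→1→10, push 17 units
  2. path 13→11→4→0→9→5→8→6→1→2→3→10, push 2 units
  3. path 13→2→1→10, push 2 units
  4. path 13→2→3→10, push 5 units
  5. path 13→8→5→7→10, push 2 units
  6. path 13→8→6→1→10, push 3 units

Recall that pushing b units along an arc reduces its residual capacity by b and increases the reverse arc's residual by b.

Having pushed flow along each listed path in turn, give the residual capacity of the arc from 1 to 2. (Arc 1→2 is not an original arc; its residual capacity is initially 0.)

after path 1 (13→2→1→10, push 17): res(1,2)=17
after path 2 (13→11→4→0→9→5→8→6→1→2→3→10, push 2): res(1,2)=15
after path 3 (13→2→1→10, push 2): res(1,2)=17
after path 4 (13→2→3→10, push 5): res(1,2)=17
after path 5 (13→8→5→7→10, push 2): res(1,2)=17
after path 6 (13→8→6→1→10, push 3): res(1,2)=17

Residual capacity of (1,2): 17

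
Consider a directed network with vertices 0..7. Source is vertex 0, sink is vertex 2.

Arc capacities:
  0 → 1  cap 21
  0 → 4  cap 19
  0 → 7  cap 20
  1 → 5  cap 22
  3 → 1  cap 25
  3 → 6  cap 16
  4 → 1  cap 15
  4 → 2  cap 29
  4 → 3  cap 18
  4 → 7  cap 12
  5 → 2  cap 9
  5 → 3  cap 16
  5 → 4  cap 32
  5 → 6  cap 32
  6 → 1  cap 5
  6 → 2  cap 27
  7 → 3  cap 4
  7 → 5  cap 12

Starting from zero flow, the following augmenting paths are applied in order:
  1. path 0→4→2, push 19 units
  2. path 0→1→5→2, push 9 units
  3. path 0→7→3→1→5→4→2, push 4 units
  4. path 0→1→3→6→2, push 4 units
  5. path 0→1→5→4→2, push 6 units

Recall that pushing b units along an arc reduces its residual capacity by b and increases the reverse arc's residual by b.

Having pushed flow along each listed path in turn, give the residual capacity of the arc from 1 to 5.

after path 1 (0→4→2, push 19): res(1,5)=22
after path 2 (0→1→5→2, push 9): res(1,5)=13
after path 3 (0→7→3→1→5→4→2, push 4): res(1,5)=9
after path 4 (0→1→3→6→2, push 4): res(1,5)=9
after path 5 (0→1→5→4→2, push 6): res(1,5)=3

Residual capacity of (1,5): 3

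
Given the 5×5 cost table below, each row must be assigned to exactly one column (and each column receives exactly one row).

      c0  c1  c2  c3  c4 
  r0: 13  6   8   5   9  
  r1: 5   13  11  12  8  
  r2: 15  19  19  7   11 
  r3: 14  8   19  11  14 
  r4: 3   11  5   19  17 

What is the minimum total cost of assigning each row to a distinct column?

Minimum assignment cost: 34

one of 3 optimal assignments: row0→col2 (cost 8), row1→col4 (cost 8), row2→col3 (cost 7), row3→col1 (cost 8), row4→col0 (cost 3)
total = 8 + 8 + 7 + 8 + 3 = 34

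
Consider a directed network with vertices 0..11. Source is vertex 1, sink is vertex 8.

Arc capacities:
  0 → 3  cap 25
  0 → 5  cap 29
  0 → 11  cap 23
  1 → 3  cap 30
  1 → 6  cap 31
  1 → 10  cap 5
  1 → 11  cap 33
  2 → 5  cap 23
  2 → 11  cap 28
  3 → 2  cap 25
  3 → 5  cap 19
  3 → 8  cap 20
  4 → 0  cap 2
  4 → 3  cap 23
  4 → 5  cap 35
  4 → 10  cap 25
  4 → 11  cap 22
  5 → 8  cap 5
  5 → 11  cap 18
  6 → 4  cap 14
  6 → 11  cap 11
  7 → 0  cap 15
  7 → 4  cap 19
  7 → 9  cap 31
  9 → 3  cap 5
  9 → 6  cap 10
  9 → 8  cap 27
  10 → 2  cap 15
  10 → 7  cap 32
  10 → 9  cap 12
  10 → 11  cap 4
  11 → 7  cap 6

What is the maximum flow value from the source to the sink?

Maximum flow value: 50

augment #1: 1→3→8 bottleneck 20, total now 20
augment #2: 1→3→5→8 bottleneck 5, total now 25
augment #3: 1→10→9→8 bottleneck 5, total now 30
augment #4: 1→11→7→9→8 bottleneck 6, total now 36
augment #5: 1→6→4→10→9→8 bottleneck 7, total now 43
augment #6: 1→6→4→10→7→9→8 bottleneck 7, total now 50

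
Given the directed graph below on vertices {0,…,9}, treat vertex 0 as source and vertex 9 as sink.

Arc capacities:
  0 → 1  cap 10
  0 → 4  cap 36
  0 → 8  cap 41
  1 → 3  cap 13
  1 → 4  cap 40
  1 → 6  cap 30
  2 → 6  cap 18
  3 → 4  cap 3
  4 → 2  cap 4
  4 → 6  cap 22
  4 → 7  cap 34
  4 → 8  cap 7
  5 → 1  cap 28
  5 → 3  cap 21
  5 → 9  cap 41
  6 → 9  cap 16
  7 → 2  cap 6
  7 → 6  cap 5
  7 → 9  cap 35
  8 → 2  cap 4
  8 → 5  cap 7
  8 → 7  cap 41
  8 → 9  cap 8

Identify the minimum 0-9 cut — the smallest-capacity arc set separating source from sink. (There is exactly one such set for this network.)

augment #1: 0→8→9 push 8
augment #2: 0→1→6→9 push 10
augment #3: 0→4→6→9 push 6
augment #4: 0→4→7→9 push 30
augment #5: 0→8→5→9 push 7
augment #6: 0→8→7→9 push 5
max flow = 66; residual-reachable set from 0 gives S-side
cut edges (S→T): {(6,9), (7,9), (8,5), (8,9)} total cap 66

Min-cut arcs: {(6,9), (7,9), (8,5), (8,9)} (total capacity 66)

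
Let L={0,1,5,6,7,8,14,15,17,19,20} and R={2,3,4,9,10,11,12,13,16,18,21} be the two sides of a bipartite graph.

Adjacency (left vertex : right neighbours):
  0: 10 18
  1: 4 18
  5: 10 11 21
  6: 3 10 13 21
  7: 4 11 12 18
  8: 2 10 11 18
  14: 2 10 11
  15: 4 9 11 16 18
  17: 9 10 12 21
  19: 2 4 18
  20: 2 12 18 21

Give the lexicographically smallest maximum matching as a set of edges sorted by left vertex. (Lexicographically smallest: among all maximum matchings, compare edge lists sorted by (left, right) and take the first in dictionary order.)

|M| = 10 (so the lex-smallest maximum matching has 10 edges)
process left vertices in ascending order; for each, take the smallest-labelled available neighbour that still permits 10 edges overall, or leave it unmatched if none does
lex-smallest matching: {0-10, 1-4, 5-11, 6-3, 7-12, 8-2, 15-16, 17-9, 19-18, 20-21}

Lex-smallest maximum matching: {(0,10), (1,4), (5,11), (6,3), (7,12), (8,2), (15,16), (17,9), (19,18), (20,21)}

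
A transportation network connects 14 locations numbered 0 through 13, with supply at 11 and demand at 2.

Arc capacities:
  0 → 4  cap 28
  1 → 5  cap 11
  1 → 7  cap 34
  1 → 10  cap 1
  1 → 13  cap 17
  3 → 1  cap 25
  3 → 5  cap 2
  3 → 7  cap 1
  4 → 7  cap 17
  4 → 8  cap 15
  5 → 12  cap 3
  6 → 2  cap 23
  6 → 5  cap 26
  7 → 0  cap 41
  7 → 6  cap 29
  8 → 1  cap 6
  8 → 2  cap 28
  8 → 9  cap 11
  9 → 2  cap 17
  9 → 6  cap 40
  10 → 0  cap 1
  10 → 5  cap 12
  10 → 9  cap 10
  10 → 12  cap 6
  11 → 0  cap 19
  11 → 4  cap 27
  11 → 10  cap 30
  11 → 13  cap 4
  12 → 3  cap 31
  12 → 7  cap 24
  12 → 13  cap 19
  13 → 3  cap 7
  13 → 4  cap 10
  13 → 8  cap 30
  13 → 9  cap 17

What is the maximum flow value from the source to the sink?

Maximum flow value: 55

augment #1: 11→4→8→2 bottleneck 15, total now 15
augment #2: 11→10→9→2 bottleneck 10, total now 25
augment #3: 11→13→8→2 bottleneck 4, total now 29
augment #4: 11→4→7→6→2 bottleneck 12, total now 41
augment #5: 11→0→4→7→6→2 bottleneck 5, total now 46
augment #6: 11→10→12→7→6→2 bottleneck 6, total now 52
augment #7: 11→10→5→12→13→8→2 bottleneck 3, total now 55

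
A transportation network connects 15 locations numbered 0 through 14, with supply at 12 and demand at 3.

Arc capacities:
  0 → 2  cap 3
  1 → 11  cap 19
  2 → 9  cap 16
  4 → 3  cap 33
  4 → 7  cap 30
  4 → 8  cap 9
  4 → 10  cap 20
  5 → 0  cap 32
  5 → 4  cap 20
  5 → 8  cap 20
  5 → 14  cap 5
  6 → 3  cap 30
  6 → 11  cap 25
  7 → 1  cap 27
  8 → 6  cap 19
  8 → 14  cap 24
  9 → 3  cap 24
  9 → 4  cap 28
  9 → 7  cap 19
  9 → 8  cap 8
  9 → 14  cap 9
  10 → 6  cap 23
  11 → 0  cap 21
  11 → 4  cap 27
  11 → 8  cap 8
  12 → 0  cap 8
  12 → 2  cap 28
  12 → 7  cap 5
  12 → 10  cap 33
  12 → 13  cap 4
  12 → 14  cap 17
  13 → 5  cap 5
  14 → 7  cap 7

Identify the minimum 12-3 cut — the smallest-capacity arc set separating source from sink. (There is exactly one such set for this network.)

augment #1: 12→2→9→3 push 16
augment #2: 12→10→6→3 push 23
augment #3: 12→13→5→4→3 push 4
augment #4: 12→7→1→11→4→3 push 5
augment #5: 12→14→7→1→11→4→3 push 7
max flow = 55; residual-reachable set from 12 gives S-side
cut edges (S→T): {(2,9), (10,6), (12,7), (12,13), (14,7)} total cap 55

Min-cut arcs: {(2,9), (10,6), (12,7), (12,13), (14,7)} (total capacity 55)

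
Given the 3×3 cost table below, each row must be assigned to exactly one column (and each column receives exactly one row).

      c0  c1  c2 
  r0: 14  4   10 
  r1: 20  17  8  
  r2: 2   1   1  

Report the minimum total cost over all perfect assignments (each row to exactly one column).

Minimum assignment cost: 14

optimal assignment: row0→col1 (cost 4), row1→col2 (cost 8), row2→col0 (cost 2)
total = 4 + 8 + 2 = 14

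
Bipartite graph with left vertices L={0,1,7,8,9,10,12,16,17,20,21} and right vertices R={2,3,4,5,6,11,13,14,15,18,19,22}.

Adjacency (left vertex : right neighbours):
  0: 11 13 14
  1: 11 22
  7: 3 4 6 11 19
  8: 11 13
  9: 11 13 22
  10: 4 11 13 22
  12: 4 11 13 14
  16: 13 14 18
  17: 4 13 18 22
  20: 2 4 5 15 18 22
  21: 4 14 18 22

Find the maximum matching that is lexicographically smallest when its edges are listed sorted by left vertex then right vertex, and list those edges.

Lex-smallest maximum matching: {(0,11), (1,22), (7,3), (8,13), (10,4), (12,14), (16,18), (20,2)}

|M| = 8 (so the lex-smallest maximum matching has 8 edges)
process left vertices in ascending order; for each, take the smallest-labelled available neighbour that still permits 8 edges overall, or leave it unmatched if none does
lex-smallest matching: {0-11, 1-22, 7-3, 8-13, 10-4, 12-14, 16-18, 20-2}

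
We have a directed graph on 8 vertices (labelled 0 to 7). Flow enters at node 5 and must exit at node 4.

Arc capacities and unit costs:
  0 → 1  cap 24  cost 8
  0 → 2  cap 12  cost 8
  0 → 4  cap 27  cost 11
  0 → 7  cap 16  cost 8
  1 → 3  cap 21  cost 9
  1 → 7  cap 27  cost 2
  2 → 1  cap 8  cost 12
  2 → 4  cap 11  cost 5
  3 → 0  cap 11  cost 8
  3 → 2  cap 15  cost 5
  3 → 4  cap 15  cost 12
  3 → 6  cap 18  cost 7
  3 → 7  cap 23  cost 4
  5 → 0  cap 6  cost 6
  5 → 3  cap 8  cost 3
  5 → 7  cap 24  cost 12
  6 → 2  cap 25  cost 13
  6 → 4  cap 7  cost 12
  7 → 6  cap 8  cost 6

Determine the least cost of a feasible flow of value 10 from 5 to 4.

shortest-cost path #1: 5→3→2→4 push 8 @ unit cost 13 (adds 104)
shortest-cost path #2: 5→0→4 push 2 @ unit cost 17 (adds 34)
total cost = 138

Minimum cost for 10 units: 138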